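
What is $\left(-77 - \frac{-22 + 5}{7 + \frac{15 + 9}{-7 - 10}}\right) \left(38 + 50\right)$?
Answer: $- \frac{618288}{95} \approx -6508.3$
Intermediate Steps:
$\left(-77 - \frac{-22 + 5}{7 + \frac{15 + 9}{-7 - 10}}\right) \left(38 + 50\right) = \left(-77 - - \frac{17}{7 + \frac{24}{-17}}\right) 88 = \left(-77 - - \frac{17}{7 + 24 \left(- \frac{1}{17}\right)}\right) 88 = \left(-77 - - \frac{17}{7 - \frac{24}{17}}\right) 88 = \left(-77 - - \frac{17}{\frac{95}{17}}\right) 88 = \left(-77 - \left(-17\right) \frac{17}{95}\right) 88 = \left(-77 - - \frac{289}{95}\right) 88 = \left(-77 + \frac{289}{95}\right) 88 = \left(- \frac{7026}{95}\right) 88 = - \frac{618288}{95}$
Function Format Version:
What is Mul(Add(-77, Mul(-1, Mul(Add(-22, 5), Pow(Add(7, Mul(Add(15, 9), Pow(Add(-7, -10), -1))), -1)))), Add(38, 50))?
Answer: Rational(-618288, 95) ≈ -6508.3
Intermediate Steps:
Mul(Add(-77, Mul(-1, Mul(Add(-22, 5), Pow(Add(7, Mul(Add(15, 9), Pow(Add(-7, -10), -1))), -1)))), Add(38, 50)) = Mul(Add(-77, Mul(-1, Mul(-17, Pow(Add(7, Mul(24, Pow(-17, -1))), -1)))), 88) = Mul(Add(-77, Mul(-1, Mul(-17, Pow(Add(7, Mul(24, Rational(-1, 17))), -1)))), 88) = Mul(Add(-77, Mul(-1, Mul(-17, Pow(Add(7, Rational(-24, 17)), -1)))), 88) = Mul(Add(-77, Mul(-1, Mul(-17, Pow(Rational(95, 17), -1)))), 88) = Mul(Add(-77, Mul(-1, Mul(-17, Rational(17, 95)))), 88) = Mul(Add(-77, Mul(-1, Rational(-289, 95))), 88) = Mul(Add(-77, Rational(289, 95)), 88) = Mul(Rational(-7026, 95), 88) = Rational(-618288, 95)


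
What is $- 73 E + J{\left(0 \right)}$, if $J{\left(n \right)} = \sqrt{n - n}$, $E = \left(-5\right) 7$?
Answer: $2555$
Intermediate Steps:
$E = -35$
$J{\left(n \right)} = 0$ ($J{\left(n \right)} = \sqrt{0} = 0$)
$- 73 E + J{\left(0 \right)} = \left(-73\right) \left(-35\right) + 0 = 2555 + 0 = 2555$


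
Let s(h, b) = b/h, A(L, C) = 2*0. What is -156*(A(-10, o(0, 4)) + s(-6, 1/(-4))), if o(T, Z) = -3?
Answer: -13/2 ≈ -6.5000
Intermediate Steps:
A(L, C) = 0
-156*(A(-10, o(0, 4)) + s(-6, 1/(-4))) = -156*(0 + 1/(-4*(-6))) = -156*(0 - ¼*(-⅙)) = -156*(0 + 1/24) = -156*1/24 = -13/2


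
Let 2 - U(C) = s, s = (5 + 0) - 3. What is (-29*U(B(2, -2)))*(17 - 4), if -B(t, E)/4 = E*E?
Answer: 0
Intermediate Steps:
s = 2 (s = 5 - 3 = 2)
B(t, E) = -4*E**2 (B(t, E) = -4*E*E = -4*E**2)
U(C) = 0 (U(C) = 2 - 1*2 = 2 - 2 = 0)
(-29*U(B(2, -2)))*(17 - 4) = (-29*0)*(17 - 4) = 0*13 = 0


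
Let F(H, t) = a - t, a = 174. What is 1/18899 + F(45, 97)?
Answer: 1455224/18899 ≈ 77.000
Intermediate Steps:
F(H, t) = 174 - t
1/18899 + F(45, 97) = 1/18899 + (174 - 1*97) = 1/18899 + (174 - 97) = 1/18899 + 77 = 1455224/18899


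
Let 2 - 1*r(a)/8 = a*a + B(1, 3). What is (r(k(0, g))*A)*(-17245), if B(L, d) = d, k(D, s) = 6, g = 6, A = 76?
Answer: 387943520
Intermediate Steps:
r(a) = -8 - 8*a² (r(a) = 16 - 8*(a*a + 3) = 16 - 8*(a² + 3) = 16 - 8*(3 + a²) = 16 + (-24 - 8*a²) = -8 - 8*a²)
(r(k(0, g))*A)*(-17245) = ((-8 - 8*6²)*76)*(-17245) = ((-8 - 8*36)*76)*(-17245) = ((-8 - 288)*76)*(-17245) = -296*76*(-17245) = -22496*(-17245) = 387943520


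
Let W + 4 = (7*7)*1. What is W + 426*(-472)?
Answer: -201027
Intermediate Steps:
W = 45 (W = -4 + (7*7)*1 = -4 + 49*1 = -4 + 49 = 45)
W + 426*(-472) = 45 + 426*(-472) = 45 - 201072 = -201027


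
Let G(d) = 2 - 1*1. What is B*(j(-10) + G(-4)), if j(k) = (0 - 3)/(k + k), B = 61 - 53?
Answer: 46/5 ≈ 9.2000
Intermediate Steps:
B = 8
G(d) = 1 (G(d) = 2 - 1 = 1)
j(k) = -3/(2*k) (j(k) = -3*1/(2*k) = -3/(2*k))
B*(j(-10) + G(-4)) = 8*(-3/2/(-10) + 1) = 8*(-3/2*(-⅒) + 1) = 8*(3/20 + 1) = 8*(23/20) = 46/5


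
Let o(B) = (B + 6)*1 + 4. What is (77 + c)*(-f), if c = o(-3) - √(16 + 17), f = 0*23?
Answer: 0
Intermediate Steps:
f = 0
o(B) = 10 + B (o(B) = (6 + B)*1 + 4 = (6 + B) + 4 = 10 + B)
c = 7 - √33 (c = (10 - 3) - √(16 + 17) = 7 - √33 ≈ 1.2554)
(77 + c)*(-f) = (77 + (7 - √33))*(-1*0) = (84 - √33)*0 = 0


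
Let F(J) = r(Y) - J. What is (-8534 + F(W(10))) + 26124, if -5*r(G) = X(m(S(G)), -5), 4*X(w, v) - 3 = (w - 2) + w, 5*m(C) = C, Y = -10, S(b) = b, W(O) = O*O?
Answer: 349803/20 ≈ 17490.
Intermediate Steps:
W(O) = O²
m(C) = C/5
X(w, v) = ¼ + w/2 (X(w, v) = ¾ + ((w - 2) + w)/4 = ¾ + ((-2 + w) + w)/4 = ¾ + (-2 + 2*w)/4 = ¾ + (-½ + w/2) = ¼ + w/2)
r(G) = -1/20 - G/50 (r(G) = -(¼ + (G/5)/2)/5 = -(¼ + G/10)/5 = -1/20 - G/50)
F(J) = 3/20 - J (F(J) = (-1/20 - 1/50*(-10)) - J = (-1/20 + ⅕) - J = 3/20 - J)
(-8534 + F(W(10))) + 26124 = (-8534 + (3/20 - 1*10²)) + 26124 = (-8534 + (3/20 - 1*100)) + 26124 = (-8534 + (3/20 - 100)) + 26124 = (-8534 - 1997/20) + 26124 = -172677/20 + 26124 = 349803/20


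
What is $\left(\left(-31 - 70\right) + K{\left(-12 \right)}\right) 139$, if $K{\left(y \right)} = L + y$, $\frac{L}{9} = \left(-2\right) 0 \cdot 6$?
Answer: $-15707$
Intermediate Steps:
$L = 0$ ($L = 9 \left(-2\right) 0 \cdot 6 = 9 \cdot 0 \cdot 6 = 9 \cdot 0 = 0$)
$K{\left(y \right)} = y$ ($K{\left(y \right)} = 0 + y = y$)
$\left(\left(-31 - 70\right) + K{\left(-12 \right)}\right) 139 = \left(\left(-31 - 70\right) - 12\right) 139 = \left(-101 - 12\right) 139 = \left(-113\right) 139 = -15707$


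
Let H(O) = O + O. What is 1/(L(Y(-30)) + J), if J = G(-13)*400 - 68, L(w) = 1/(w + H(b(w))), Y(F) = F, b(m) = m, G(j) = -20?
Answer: -90/726121 ≈ -0.00012395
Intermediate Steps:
H(O) = 2*O
L(w) = 1/(3*w) (L(w) = 1/(w + 2*w) = 1/(3*w))
J = -8068 (J = -20*400 - 68 = -8000 - 68 = -8068)
1/(L(Y(-30)) + J) = 1/((⅓)/(-30) - 8068) = 1/((⅓)*(-1/30) - 8068) = 1/(-1/90 - 8068) = 1/(-726121/90) = -90/726121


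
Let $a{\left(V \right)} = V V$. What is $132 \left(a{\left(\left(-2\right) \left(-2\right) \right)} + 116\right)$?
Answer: $17424$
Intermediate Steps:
$a{\left(V \right)} = V^{2}$
$132 \left(a{\left(\left(-2\right) \left(-2\right) \right)} + 116\right) = 132 \left(\left(\left(-2\right) \left(-2\right)\right)^{2} + 116\right) = 132 \left(4^{2} + 116\right) = 132 \left(16 + 116\right) = 132 \cdot 132 = 17424$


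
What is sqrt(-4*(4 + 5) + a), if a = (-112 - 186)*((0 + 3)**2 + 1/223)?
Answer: 2*I*sqrt(33807469)/223 ≈ 52.147*I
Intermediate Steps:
a = -598384/223 (a = -298*(3**2 + 1/223) = -298*(9 + 1/223) = -298*2008/223 = -598384/223 ≈ -2683.3)
sqrt(-4*(4 + 5) + a) = sqrt(-4*(4 + 5) - 598384/223) = sqrt(-4*9 - 598384/223) = sqrt(-36 - 598384/223) = sqrt(-606412/223) = 2*I*sqrt(33807469)/223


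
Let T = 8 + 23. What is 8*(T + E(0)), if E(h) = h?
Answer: 248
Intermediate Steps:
T = 31
8*(T + E(0)) = 8*(31 + 0) = 8*31 = 248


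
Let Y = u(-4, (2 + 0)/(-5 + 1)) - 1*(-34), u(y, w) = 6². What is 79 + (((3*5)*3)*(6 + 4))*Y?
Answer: 31579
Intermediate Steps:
u(y, w) = 36
Y = 70 (Y = 36 - 1*(-34) = 36 + 34 = 70)
79 + (((3*5)*3)*(6 + 4))*Y = 79 + (((3*5)*3)*(6 + 4))*70 = 79 + ((15*3)*10)*70 = 79 + (45*10)*70 = 79 + 450*70 = 79 + 31500 = 31579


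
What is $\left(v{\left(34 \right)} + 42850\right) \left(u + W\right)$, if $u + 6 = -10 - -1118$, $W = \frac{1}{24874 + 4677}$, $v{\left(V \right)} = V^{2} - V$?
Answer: $\frac{1431957106316}{29551} \approx 4.8457 \cdot 10^{7}$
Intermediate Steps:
$W = \frac{1}{29551} \approx 3.384 \cdot 10^{-5}$
$u = 1102$ ($u = -6 - -1108 = -6 + \left(-10 + 1118\right) = -6 + 1108 = 1102$)
$\left(v{\left(34 \right)} + 42850\right) \left(u + W\right) = \left(34 \left(-1 + 34\right) + 42850\right) \left(1102 + \frac{1}{29551}\right) = \left(34 \cdot 33 + 42850\right) \frac{32565203}{29551} = \left(1122 + 42850\right) \frac{32565203}{29551} = 43972 \cdot \frac{32565203}{29551} = \frac{1431957106316}{29551}$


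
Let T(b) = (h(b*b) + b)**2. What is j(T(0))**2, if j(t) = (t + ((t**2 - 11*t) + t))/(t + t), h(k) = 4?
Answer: 49/4 ≈ 12.250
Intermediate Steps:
T(b) = (4 + b)**2
j(t) = (t**2 - 9*t)/(2*t) (j(t) = (t + (t**2 - 10*t))/((2*t)) = (t**2 - 9*t)*(1/(2*t)) = (t**2 - 9*t)/(2*t))
j(T(0))**2 = (-9/2 + (4 + 0)**2/2)**2 = (-9/2 + (1/2)*4**2)**2 = (-9/2 + (1/2)*16)**2 = (-9/2 + 8)**2 = (7/2)**2 = 49/4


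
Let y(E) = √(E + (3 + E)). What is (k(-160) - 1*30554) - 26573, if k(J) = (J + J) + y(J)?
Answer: -57447 + I*√317 ≈ -57447.0 + 17.805*I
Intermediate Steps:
y(E) = √(3 + 2*E)
k(J) = √(3 + 2*J) + 2*J (k(J) = (J + J) + √(3 + 2*J) = 2*J + √(3 + 2*J) = √(3 + 2*J) + 2*J)
(k(-160) - 1*30554) - 26573 = ((√(3 + 2*(-160)) + 2*(-160)) - 1*30554) - 26573 = ((√(3 - 320) - 320) - 30554) - 26573 = ((√(-317) - 320) - 30554) - 26573 = ((I*√317 - 320) - 30554) - 26573 = ((-320 + I*√317) - 30554) - 26573 = (-30874 + I*√317) - 26573 = -57447 + I*√317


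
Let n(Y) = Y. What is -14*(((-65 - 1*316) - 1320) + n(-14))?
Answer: 24010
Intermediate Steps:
-14*(((-65 - 1*316) - 1320) + n(-14)) = -14*(((-65 - 1*316) - 1320) - 14) = -14*(((-65 - 316) - 1320) - 14) = -14*((-381 - 1320) - 14) = -14*(-1701 - 14) = -14*(-1715) = 24010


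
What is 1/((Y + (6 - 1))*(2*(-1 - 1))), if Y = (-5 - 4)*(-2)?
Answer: -1/92 ≈ -0.010870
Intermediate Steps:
Y = 18 (Y = -9*(-2) = 18)
1/((Y + (6 - 1))*(2*(-1 - 1))) = 1/((18 + (6 - 1))*(2*(-1 - 1))) = 1/((18 + 5)*(2*(-2))) = 1/(23*(-4)) = 1/(-92) = -1/92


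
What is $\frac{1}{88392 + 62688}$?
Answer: $\frac{1}{151080} \approx 6.619 \cdot 10^{-6}$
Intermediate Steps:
$\frac{1}{88392 + 62688} = \frac{1}{151080}$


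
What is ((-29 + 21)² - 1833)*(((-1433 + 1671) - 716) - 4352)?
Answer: 8544270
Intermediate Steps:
((-29 + 21)² - 1833)*(((-1433 + 1671) - 716) - 4352) = ((-8)² - 1833)*((238 - 716) - 4352) = (64 - 1833)*(-478 - 4352) = -1769*(-4830) = 8544270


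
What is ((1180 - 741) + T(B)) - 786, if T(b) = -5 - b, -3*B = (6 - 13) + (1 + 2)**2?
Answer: -1054/3 ≈ -351.33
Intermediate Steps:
B = -2/3 (B = -((6 - 13) + (1 + 2)**2)/3 = -(-7 + 3**2)/3 = -(-7 + 9)/3 = -1/3*2 = -2/3 ≈ -0.66667)
((1180 - 741) + T(B)) - 786 = ((1180 - 741) + (-5 - 1*(-2/3))) - 786 = (439 + (-5 + 2/3)) - 786 = (439 - 13/3) - 786 = 1304/3 - 786 = -1054/3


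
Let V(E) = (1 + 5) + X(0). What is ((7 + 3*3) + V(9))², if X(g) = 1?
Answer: 529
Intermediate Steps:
V(E) = 7 (V(E) = (1 + 5) + 1 = 6 + 1 = 7)
((7 + 3*3) + V(9))² = ((7 + 3*3) + 7)² = ((7 + 9) + 7)² = (16 + 7)² = 23² = 529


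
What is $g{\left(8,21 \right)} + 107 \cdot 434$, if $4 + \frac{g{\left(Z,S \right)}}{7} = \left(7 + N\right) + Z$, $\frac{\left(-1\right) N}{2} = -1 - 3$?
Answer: $46571$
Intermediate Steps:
$N = 8$ ($N = - 2 \left(-1 - 3\right) = \left(-2\right) \left(-4\right) = 8$)
$g{\left(Z,S \right)} = 77 + 7 Z$ ($g{\left(Z,S \right)} = -28 + 7 \left(\left(7 + 8\right) + Z\right) = -28 + 7 \left(15 + Z\right) = -28 + \left(105 + 7 Z\right) = 77 + 7 Z$)
$g{\left(8,21 \right)} + 107 \cdot 434 = \left(77 + 7 \cdot 8\right) + 107 \cdot 434 = \left(77 + 56\right) + 46438 = 133 + 46438 = 46571$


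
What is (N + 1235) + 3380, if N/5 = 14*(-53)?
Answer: 905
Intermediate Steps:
N = -3710 (N = 5*(14*(-53)) = 5*(-742) = -3710)
(N + 1235) + 3380 = (-3710 + 1235) + 3380 = -2475 + 3380 = 905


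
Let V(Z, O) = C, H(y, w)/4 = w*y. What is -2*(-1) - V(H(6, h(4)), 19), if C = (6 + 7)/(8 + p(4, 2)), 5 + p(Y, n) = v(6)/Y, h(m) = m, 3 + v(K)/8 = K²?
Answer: 125/69 ≈ 1.8116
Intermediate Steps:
v(K) = -24 + 8*K²
H(y, w) = 4*w*y (H(y, w) = 4*(w*y) = 4*w*y)
p(Y, n) = -5 + 264/Y (p(Y, n) = -5 + (-24 + 8*6²)/Y = -5 + (-24 + 8*36)/Y = -5 + (-24 + 288)/Y = -5 + 264/Y)
C = 13/69 (C = (6 + 7)/(8 + (-5 + 264/4)) = 13/(8 + (-5 + 264*(¼))) = 13/(8 + (-5 + 66)) = 13/(8 + 61) = 13/69 ≈ 0.18841)
V(Z, O) = 13/69
-2*(-1) - V(H(6, h(4)), 19) = -2*(-1) - 1*13/69 = 2 - 13/69 = 125/69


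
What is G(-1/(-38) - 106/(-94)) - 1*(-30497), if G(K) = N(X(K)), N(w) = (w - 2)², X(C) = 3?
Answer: 30498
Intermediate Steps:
N(w) = (-2 + w)²
G(K) = 1 (G(K) = (-2 + 3)² = 1² = 1)
G(-1/(-38) - 106/(-94)) - 1*(-30497) = 1 - 1*(-30497) = 1 + 30497 = 30498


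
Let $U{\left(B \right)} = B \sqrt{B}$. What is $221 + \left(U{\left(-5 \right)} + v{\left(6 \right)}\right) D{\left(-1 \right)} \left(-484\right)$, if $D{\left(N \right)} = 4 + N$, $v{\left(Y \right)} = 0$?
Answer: $221 + 7260 i \sqrt{5} \approx 221.0 + 16234.0 i$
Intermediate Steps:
$U{\left(B \right)} = B^{\frac{3}{2}}$
$221 + \left(U{\left(-5 \right)} + v{\left(6 \right)}\right) D{\left(-1 \right)} \left(-484\right) = 221 + \left(\left(-5\right)^{\frac{3}{2}} + 0\right) \left(4 - 1\right) \left(-484\right) = 221 + \left(- 5 i \sqrt{5} + 0\right) 3 \left(-484\right) = 221 + - 5 i \sqrt{5} \cdot 3 \left(-484\right) = 221 + - 15 i \sqrt{5} \left(-484\right) = 221 + 7260 i \sqrt{5}$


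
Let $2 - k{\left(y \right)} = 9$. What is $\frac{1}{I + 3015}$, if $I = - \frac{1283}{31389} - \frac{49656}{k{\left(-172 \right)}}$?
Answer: $\frac{219723}{2221108048} \approx 9.8925 \cdot 10^{-5}$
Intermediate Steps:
$k{\left(y \right)} = -7$ ($k{\left(y \right)} = 2 - 9 = -7$)
$I = \frac{1558643203}{219723}$ ($I = - \frac{1283}{31389} - \frac{49656}{-7} = \left(-1283\right) \frac{1}{31389} - - \frac{49656}{7} = - \frac{1283}{31389} + \frac{49656}{7} = \frac{1558643203}{219723} \approx 7093.7$)
$\frac{1}{I + 3015} = \frac{1}{\frac{1558643203}{219723} + 3015} = \frac{1}{\frac{2221108048}{219723}} = \frac{219723}{2221108048}$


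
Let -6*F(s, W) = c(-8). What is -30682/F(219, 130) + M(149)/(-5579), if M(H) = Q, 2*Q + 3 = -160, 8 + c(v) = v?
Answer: -256761991/22316 ≈ -11506.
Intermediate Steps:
c(v) = -8 + v
Q = -163/2 (Q = -3/2 + (½)*(-160) = -3/2 - 80 = -163/2 ≈ -81.500)
M(H) = -163/2
F(s, W) = 8/3 (F(s, W) = -(-8 - 8)/6 = -⅙*(-16) = 8/3)
-30682/F(219, 130) + M(149)/(-5579) = -30682/8/3 - 163/2/(-5579) = -30682*3/8 - 163/2*(-1/5579) = -46023/4 + 163/11158 = -256761991/22316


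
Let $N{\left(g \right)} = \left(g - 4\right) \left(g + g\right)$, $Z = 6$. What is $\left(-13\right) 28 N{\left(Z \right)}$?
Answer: $-8736$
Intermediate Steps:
$N{\left(g \right)} = 2 g \left(-4 + g\right)$ ($N{\left(g \right)} = \left(-4 + g\right) 2 g = 2 g \left(-4 + g\right)$)
$\left(-13\right) 28 N{\left(Z \right)} = \left(-13\right) 28 \cdot 2 \cdot 6 \left(-4 + 6\right) = - 364 \cdot 2 \cdot 6 \cdot 2 = \left(-364\right) 24 = -8736$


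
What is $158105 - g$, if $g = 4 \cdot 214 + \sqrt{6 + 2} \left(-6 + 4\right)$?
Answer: $157249 + 4 \sqrt{2} \approx 1.5725 \cdot 10^{5}$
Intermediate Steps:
$g = 856 - 4 \sqrt{2}$ ($g = 856 + \sqrt{8} \left(-2\right) = 856 + 2 \sqrt{2} \left(-2\right) = 856 - 4 \sqrt{2} \approx 850.34$)
$158105 - g = 158105 - \left(856 - 4 \sqrt{2}\right) = 157249 + 4 \sqrt{2}$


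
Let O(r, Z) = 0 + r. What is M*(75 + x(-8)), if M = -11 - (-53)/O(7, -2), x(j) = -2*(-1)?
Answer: -264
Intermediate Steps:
x(j) = 2
O(r, Z) = r
M = -24/7 (M = -11 - (-53)/7 = -11 - 1*(-53/7) = -11 + 53/7 = -24/7 ≈ -3.4286)
M*(75 + x(-8)) = -24*(75 + 2)/7 = -24/7*77 = -264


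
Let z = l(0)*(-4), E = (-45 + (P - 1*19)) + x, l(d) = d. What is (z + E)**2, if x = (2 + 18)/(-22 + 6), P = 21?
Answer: 31329/16 ≈ 1958.1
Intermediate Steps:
x = -5/4 (x = 20/(-16) = 20*(-1/16) = -5/4 ≈ -1.2500)
E = -177/4 (E = (-45 + (21 - 1*19)) - 5/4 = (-45 + (21 - 19)) - 5/4 = (-45 + 2) - 5/4 = -43 - 5/4 = -177/4 ≈ -44.250)
z = 0 (z = 0*(-4) = 0)
(z + E)**2 = (0 - 177/4)**2 = (-177/4)**2 = 31329/16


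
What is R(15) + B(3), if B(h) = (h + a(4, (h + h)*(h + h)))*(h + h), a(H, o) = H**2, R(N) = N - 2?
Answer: 127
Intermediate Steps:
R(N) = -2 + N
B(h) = 2*h*(16 + h) (B(h) = (h + 4**2)*(h + h) = (h + 16)*(2*h) = (16 + h)*(2*h) = 2*h*(16 + h))
R(15) + B(3) = (-2 + 15) + 2*3*(16 + 3) = 13 + 2*3*19 = 13 + 114 = 127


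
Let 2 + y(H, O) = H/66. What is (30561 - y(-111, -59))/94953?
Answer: 224141/696322 ≈ 0.32189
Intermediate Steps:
y(H, O) = -2 + H/66
(30561 - y(-111, -59))/94953 = (30561 - (-2 + (1/66)*(-111)))/94953 = (30561 - (-2 - 37/22))*(1/94953) = (30561 - 1*(-81/22))*(1/94953) = (30561 + 81/22)*(1/94953) = (672423/22)*(1/94953) = 224141/696322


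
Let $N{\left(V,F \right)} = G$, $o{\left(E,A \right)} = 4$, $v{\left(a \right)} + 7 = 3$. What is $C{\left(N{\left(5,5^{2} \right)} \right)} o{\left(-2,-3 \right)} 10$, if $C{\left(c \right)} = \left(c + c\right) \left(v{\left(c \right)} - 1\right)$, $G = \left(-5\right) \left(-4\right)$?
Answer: $-8000$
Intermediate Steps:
$v{\left(a \right)} = -4$ ($v{\left(a \right)} = -7 + 3 = -4$)
$G = 20$
$N{\left(V,F \right)} = 20$
$C{\left(c \right)} = - 10 c$ ($C{\left(c \right)} = \left(c + c\right) \left(-4 - 1\right) = 2 c \left(-5\right) = - 10 c$)
$C{\left(N{\left(5,5^{2} \right)} \right)} o{\left(-2,-3 \right)} 10 = \left(-10\right) 20 \cdot 4 \cdot 10 = \left(-200\right) 4 \cdot 10 = \left(-800\right) 10 = -8000$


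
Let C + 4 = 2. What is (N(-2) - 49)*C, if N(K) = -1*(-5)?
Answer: 88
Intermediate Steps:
C = -2 (C = -4 + 2 = -2)
N(K) = 5
(N(-2) - 49)*C = (5 - 49)*(-2) = -44*(-2) = 88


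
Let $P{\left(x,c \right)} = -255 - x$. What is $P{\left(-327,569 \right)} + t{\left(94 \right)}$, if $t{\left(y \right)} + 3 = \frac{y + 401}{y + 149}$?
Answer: $\frac{1918}{27} \approx 71.037$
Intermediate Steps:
$t{\left(y \right)} = -3 + \frac{401 + y}{149 + y}$ ($t{\left(y \right)} = -3 + \frac{y + 401}{y + 149} = -3 + \frac{401 + y}{149 + y}$)
$P{\left(-327,569 \right)} + t{\left(94 \right)} = \left(-255 - -327\right) + \frac{2 \left(-23 - 94\right)}{149 + 94} = \left(-255 + 327\right) + \frac{2 \left(-23 - 94\right)}{243} = 72 + 2 \cdot \frac{1}{243} \left(-117\right) = 72 - \frac{26}{27} = \frac{1918}{27}$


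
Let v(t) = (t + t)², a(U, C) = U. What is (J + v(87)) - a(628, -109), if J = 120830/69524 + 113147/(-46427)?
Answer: 47847641719543/1613895374 ≈ 29647.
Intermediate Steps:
J = -1128328809/1613895374 (J = 120830*(1/69524) + 113147*(-1/46427) = 60415/34762 - 113147/46427 = -1128328809/1613895374 ≈ -0.69913)
v(t) = 4*t² (v(t) = (2*t)² = 4*t²)
(J + v(87)) - a(628, -109) = (-1128328809/1613895374 + 4*87²) - 1*628 = (-1128328809/1613895374 + 4*7569) - 628 = (-1128328809/1613895374 + 30276) - 628 = 48861168014415/1613895374 - 628 = 47847641719543/1613895374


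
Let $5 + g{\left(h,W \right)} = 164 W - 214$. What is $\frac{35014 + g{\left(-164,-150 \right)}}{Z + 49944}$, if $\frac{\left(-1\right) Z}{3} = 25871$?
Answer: $- \frac{10195}{27669} \approx -0.36846$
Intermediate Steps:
$g{\left(h,W \right)} = -219 + 164 W$ ($g{\left(h,W \right)} = -5 + \left(164 W - 214\right) = -5 + \left(-214 + 164 W\right) = -219 + 164 W$)
$Z = -77613$ ($Z = \left(-3\right) 25871 = -77613$)
$\frac{35014 + g{\left(-164,-150 \right)}}{Z + 49944} = \frac{35014 + \left(-219 + 164 \left(-150\right)\right)}{-77613 + 49944} = \frac{35014 - 24819}{-27669} = \left(35014 - 24819\right) \left(- \frac{1}{27669}\right) = 10195 \left(- \frac{1}{27669}\right) = - \frac{10195}{27669}$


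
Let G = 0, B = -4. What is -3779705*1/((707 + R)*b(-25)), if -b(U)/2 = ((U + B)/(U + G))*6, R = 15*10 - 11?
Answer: 94492625/294408 ≈ 320.96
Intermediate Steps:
R = 139 (R = 150 - 11 = 139)
b(U) = -12*(-4 + U)/U (b(U) = -2*(U - 4)/(U + 0)*6 = -2*(-4 + U)/U*6 = -12*(-4 + U)/U)
-3779705*1/((707 + R)*b(-25)) = -3779705*1/((-12 + 48/(-25))*(707 + 139)) = -3779705*1/(846*(-12 + 48*(-1/25))) = -3779705*1/(846*(-12 - 48/25)) = -3779705/(846*(-348/25)) = -3779705/(-294408/25) = -3779705*(-25/294408) = 94492625/294408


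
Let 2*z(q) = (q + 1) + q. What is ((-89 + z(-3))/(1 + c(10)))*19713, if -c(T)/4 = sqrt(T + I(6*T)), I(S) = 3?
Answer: 400831/46 + 801662*sqrt(13)/23 ≈ 1.3438e+5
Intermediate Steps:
z(q) = 1/2 + q (z(q) = ((q + 1) + q)/2 = ((1 + q) + q)/2 = (1 + 2*q)/2 = 1/2 + q)
c(T) = -4*sqrt(3 + T) (c(T) = -4*sqrt(T + 3) = -4*sqrt(3 + T))
((-89 + z(-3))/(1 + c(10)))*19713 = ((-89 + (1/2 - 3))/(1 - 4*sqrt(3 + 10)))*19713 = ((-89 - 5/2)/(1 - 4*sqrt(13)))*19713 = -183/(2*(1 - 4*sqrt(13)))*19713 = -3607479/(2*(1 - 4*sqrt(13)))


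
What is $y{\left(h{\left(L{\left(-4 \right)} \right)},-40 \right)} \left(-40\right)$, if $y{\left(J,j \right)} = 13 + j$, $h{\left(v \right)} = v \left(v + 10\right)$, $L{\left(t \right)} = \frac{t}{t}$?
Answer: $1080$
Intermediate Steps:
$L{\left(t \right)} = 1$
$h{\left(v \right)} = v \left(10 + v\right)$
$y{\left(h{\left(L{\left(-4 \right)} \right)},-40 \right)} \left(-40\right) = \left(13 - 40\right) \left(-40\right) = \left(-27\right) \left(-40\right) = 1080$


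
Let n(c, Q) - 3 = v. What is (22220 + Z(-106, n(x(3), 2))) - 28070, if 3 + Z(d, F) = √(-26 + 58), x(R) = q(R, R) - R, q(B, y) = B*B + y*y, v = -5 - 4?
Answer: -5853 + 4*√2 ≈ -5847.3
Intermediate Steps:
v = -9
q(B, y) = B² + y²
x(R) = -R + 2*R² (x(R) = (R² + R²) - R = 2*R² - R = -R + 2*R²)
n(c, Q) = -6 (n(c, Q) = 3 - 9 = -6)
Z(d, F) = -3 + 4*√2 (Z(d, F) = -3 + √(-26 + 58) = -3 + √32 = -3 + 4*√2)
(22220 + Z(-106, n(x(3), 2))) - 28070 = (22220 + (-3 + 4*√2)) - 28070 = (22217 + 4*√2) - 28070 = -5853 + 4*√2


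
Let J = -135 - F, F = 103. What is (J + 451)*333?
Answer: 70929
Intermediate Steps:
J = -238 (J = -135 - 1*103 = -135 - 103 = -238)
(J + 451)*333 = (-238 + 451)*333 = 213*333 = 70929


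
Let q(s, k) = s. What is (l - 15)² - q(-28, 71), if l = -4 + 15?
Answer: 44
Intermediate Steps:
l = 11
(l - 15)² - q(-28, 71) = (11 - 15)² - 1*(-28) = (-4)² + 28 = 16 + 28 = 44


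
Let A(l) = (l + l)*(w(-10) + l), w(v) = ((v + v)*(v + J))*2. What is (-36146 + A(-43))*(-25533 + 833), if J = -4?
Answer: 1991017600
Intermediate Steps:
w(v) = 4*v*(-4 + v) (w(v) = ((v + v)*(v - 4))*2 = ((2*v)*(-4 + v))*2 = (2*v*(-4 + v))*2 = 4*v*(-4 + v))
A(l) = 2*l*(560 + l) (A(l) = (l + l)*(4*(-10)*(-4 - 10) + l) = (2*l)*(4*(-10)*(-14) + l) = (2*l)*(560 + l) = 2*l*(560 + l))
(-36146 + A(-43))*(-25533 + 833) = (-36146 + 2*(-43)*(560 - 43))*(-25533 + 833) = (-36146 + 2*(-43)*517)*(-24700) = (-36146 - 44462)*(-24700) = -80608*(-24700) = 1991017600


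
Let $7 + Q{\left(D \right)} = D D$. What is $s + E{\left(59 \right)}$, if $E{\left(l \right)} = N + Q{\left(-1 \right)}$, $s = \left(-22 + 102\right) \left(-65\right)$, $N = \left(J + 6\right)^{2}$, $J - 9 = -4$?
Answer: $-5085$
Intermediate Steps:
$J = 5$ ($J = 9 - 4 = 5$)
$Q{\left(D \right)} = -7 + D^{2}$ ($Q{\left(D \right)} = -7 + D D = -7 + D^{2}$)
$N = 121$ ($N = \left(5 + 6\right)^{2} = 11^{2} = 121$)
$s = -5200$ ($s = 80 \left(-65\right) = -5200$)
$E{\left(l \right)} = 115$ ($E{\left(l \right)} = 121 - \left(7 - \left(-1\right)^{2}\right) = 121 + \left(-7 + 1\right) = 121 - 6 = 115$)
$s + E{\left(59 \right)} = -5200 + 115 = -5085$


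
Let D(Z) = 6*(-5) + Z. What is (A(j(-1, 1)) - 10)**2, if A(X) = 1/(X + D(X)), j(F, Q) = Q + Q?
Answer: 68121/676 ≈ 100.77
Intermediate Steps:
j(F, Q) = 2*Q
D(Z) = -30 + Z
A(X) = 1/(-30 + 2*X) (A(X) = 1/(X + (-30 + X)) = 1/(-30 + 2*X))
(A(j(-1, 1)) - 10)**2 = (1/(2*(-15 + 2*1)) - 10)**2 = (1/(2*(-15 + 2)) - 10)**2 = ((1/2)/(-13) - 10)**2 = ((1/2)*(-1/13) - 10)**2 = (-1/26 - 10)**2 = (-261/26)**2 = 68121/676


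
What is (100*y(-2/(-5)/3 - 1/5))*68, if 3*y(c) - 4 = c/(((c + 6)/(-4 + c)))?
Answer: 7345360/801 ≈ 9170.2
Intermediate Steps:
y(c) = 4/3 + c*(-4 + c)/(3*(6 + c)) (y(c) = 4/3 + (c/(((c + 6)/(-4 + c))))/3 = 4/3 + (c/(((6 + c)/(-4 + c))))/3 = 4/3 + (c*((-4 + c)/(6 + c)))/3 = 4/3 + (c*(-4 + c)/(6 + c))/3 = 4/3 + c*(-4 + c)/(3*(6 + c)))
(100*y(-2/(-5)/3 - 1/5))*68 = (100*((24 + (-2/(-5)/3 - 1/5)**2)/(3*(6 + (-2/(-5)/3 - 1/5)))))*68 = (100*((24 + (-2*(-1/5)*(1/3) - 1*1/5)**2)/(3*(6 + (-2*(-1/5)*(1/3) - 1*1/5)))))*68 = (100*((24 + ((2/5)*(1/3) - 1/5)**2)/(3*(6 + ((2/5)*(1/3) - 1/5)))))*68 = (100*((24 + (2/15 - 1/5)**2)/(3*(6 + (2/15 - 1/5)))))*68 = (100*((24 + (-1/15)**2)/(3*(6 - 1/15))))*68 = (100*((24 + 1/225)/(3*(89/15))))*68 = (100*((1/3)*(15/89)*(5401/225)))*68 = (100*(5401/4005))*68 = (108020/801)*68 = 7345360/801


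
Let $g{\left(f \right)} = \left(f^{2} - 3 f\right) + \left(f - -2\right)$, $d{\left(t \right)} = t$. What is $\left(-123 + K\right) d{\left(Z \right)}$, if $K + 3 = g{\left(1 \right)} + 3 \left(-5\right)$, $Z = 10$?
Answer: $-1400$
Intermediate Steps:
$g{\left(f \right)} = 2 + f^{2} - 2 f$ ($g{\left(f \right)} = \left(f^{2} - 3 f\right) + \left(f + 2\right) = \left(f^{2} - 3 f\right) + \left(2 + f\right) = 2 + f^{2} - 2 f$)
$K = -17$ ($K = -3 + \left(\left(2 + 1^{2} - 2\right) + 3 \left(-5\right)\right) = -3 + \left(\left(2 + 1 - 2\right) - 15\right) = -3 + \left(1 - 15\right) = -3 - 14 = -17$)
$\left(-123 + K\right) d{\left(Z \right)} = \left(-123 - 17\right) 10 = \left(-140\right) 10 = -1400$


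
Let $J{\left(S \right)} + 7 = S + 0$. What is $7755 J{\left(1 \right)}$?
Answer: $-46530$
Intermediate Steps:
$J{\left(S \right)} = -7 + S$ ($J{\left(S \right)} = -7 + \left(S + 0\right) = -7 + S$)
$7755 J{\left(1 \right)} = 7755 \left(-7 + 1\right) = 7755 \left(-6\right) = -46530$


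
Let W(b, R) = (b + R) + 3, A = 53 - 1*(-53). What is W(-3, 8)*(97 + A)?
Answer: 1624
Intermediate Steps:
A = 106 (A = 53 + 53 = 106)
W(b, R) = 3 + R + b (W(b, R) = (R + b) + 3 = 3 + R + b)
W(-3, 8)*(97 + A) = (3 + 8 - 3)*(97 + 106) = 8*203 = 1624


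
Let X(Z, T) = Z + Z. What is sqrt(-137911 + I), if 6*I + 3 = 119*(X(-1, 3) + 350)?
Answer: I*sqrt(524038)/2 ≈ 361.95*I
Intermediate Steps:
X(Z, T) = 2*Z
I = 13803/2 (I = -1/2 + (119*(2*(-1) + 350))/6 = -1/2 + (119*(-2 + 350))/6 = -1/2 + (119*348)/6 = -1/2 + (1/6)*41412 = -1/2 + 6902 = 13803/2 ≈ 6901.5)
sqrt(-137911 + I) = sqrt(-137911 + 13803/2) = sqrt(-262019/2) = I*sqrt(524038)/2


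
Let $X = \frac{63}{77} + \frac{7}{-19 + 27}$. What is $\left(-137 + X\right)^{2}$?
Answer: $\frac{141776649}{7744} \approx 18308.0$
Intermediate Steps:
$X = \frac{149}{88}$ ($X = 63 \cdot \frac{1}{77} + \frac{7}{8} = \frac{9}{11} + 7 \cdot \frac{1}{8} = \frac{9}{11} + \frac{7}{8} = \frac{149}{88} \approx 1.6932$)
$\left(-137 + X\right)^{2} = \left(-137 + \frac{149}{88}\right)^{2} = \left(- \frac{11907}{88}\right)^{2} = \frac{141776649}{7744}$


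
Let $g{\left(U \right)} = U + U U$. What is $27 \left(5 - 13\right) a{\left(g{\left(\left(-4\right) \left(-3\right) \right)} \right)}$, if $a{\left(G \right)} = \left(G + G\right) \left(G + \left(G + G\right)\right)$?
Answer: $-31539456$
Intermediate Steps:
$g{\left(U \right)} = U + U^{2}$
$a{\left(G \right)} = 6 G^{2}$ ($a{\left(G \right)} = 2 G \left(G + 2 G\right) = 2 G 3 G = 6 G^{2}$)
$27 \left(5 - 13\right) a{\left(g{\left(\left(-4\right) \left(-3\right) \right)} \right)} = 27 \left(5 - 13\right) 6 \left(\left(-4\right) \left(-3\right) \left(1 - -12\right)\right)^{2} = 27 \left(5 - 13\right) 6 \left(12 \left(1 + 12\right)\right)^{2} = 27 \left(-8\right) 6 \left(12 \cdot 13\right)^{2} = - 216 \cdot 6 \cdot 156^{2} = - 216 \cdot 6 \cdot 24336 = \left(-216\right) 146016 = -31539456$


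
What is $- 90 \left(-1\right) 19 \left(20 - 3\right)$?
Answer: $29070$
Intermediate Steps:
$- 90 \left(-1\right) 19 \left(20 - 3\right) = - 90 \left(\left(-19\right) 17\right) = \left(-90\right) \left(-323\right) = 29070$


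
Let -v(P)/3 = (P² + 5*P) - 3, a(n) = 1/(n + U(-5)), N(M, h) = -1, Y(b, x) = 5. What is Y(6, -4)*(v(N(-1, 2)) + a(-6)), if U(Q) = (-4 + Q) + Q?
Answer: 419/4 ≈ 104.75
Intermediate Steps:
U(Q) = -4 + 2*Q
a(n) = 1/(-14 + n) (a(n) = 1/(n + (-4 + 2*(-5))) = 1/(n + (-4 - 10)) = 1/(n - 14) = 1/(-14 + n))
v(P) = 9 - 15*P - 3*P² (v(P) = -3*((P² + 5*P) - 3) = -3*(-3 + P² + 5*P) = 9 - 15*P - 3*P²)
Y(6, -4)*(v(N(-1, 2)) + a(-6)) = 5*((9 - 15*(-1) - 3*(-1)²) + 1/(-14 - 6)) = 5*((9 + 15 - 3*1) + 1/(-20)) = 5*((9 + 15 - 3) - 1/20) = 5*(21 - 1/20) = 5*(419/20) = 419/4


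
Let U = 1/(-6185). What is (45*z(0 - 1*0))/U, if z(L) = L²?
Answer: 0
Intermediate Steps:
U = -1/6185 ≈ -0.00016168
(45*z(0 - 1*0))/U = (45*(0 - 1*0)²)/(-1/6185) = (45*(0 + 0)²)*(-6185) = (45*0²)*(-6185) = (45*0)*(-6185) = 0*(-6185) = 0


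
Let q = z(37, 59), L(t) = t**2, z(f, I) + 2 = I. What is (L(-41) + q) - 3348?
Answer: -1610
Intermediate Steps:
z(f, I) = -2 + I
q = 57 (q = -2 + 59 = 57)
(L(-41) + q) - 3348 = ((-41)**2 + 57) - 3348 = (1681 + 57) - 3348 = 1738 - 3348 = -1610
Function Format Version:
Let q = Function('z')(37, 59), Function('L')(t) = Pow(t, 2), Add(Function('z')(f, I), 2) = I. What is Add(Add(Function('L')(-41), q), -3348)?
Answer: -1610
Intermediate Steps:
Function('z')(f, I) = Add(-2, I)
q = 57 (q = Add(-2, 59) = 57)
Add(Add(Function('L')(-41), q), -3348) = Add(Add(Pow(-41, 2), 57), -3348) = Add(Add(1681, 57), -3348) = Add(1738, -3348) = -1610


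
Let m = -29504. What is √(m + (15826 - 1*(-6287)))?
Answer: I*√7391 ≈ 85.971*I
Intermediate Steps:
√(m + (15826 - 1*(-6287))) = √(-29504 + (15826 - 1*(-6287))) = √(-29504 + (15826 + 6287)) = √(-29504 + 22113) = √(-7391) = I*√7391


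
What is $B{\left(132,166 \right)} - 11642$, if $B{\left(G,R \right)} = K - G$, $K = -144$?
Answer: $-11918$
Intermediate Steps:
$B{\left(G,R \right)} = -144 - G$
$B{\left(132,166 \right)} - 11642 = \left(-144 - 132\right) - 11642 = -276 - 11642 = -11918$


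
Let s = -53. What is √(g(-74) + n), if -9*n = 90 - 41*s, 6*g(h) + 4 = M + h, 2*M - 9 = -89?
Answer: 2*I*√610/3 ≈ 16.465*I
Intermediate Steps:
M = -40 (M = 9/2 + (½)*(-89) = 9/2 - 89/2 = -40)
g(h) = -22/3 + h/6 (g(h) = -⅔ + (-40 + h)/6 = -⅔ + (-20/3 + h/6) = -22/3 + h/6)
n = -2263/9 (n = -(90 - 41*(-53))/9 = -(90 + 2173)/9 = -⅑*2263 = -2263/9 ≈ -251.44)
√(g(-74) + n) = √((-22/3 + (⅙)*(-74)) - 2263/9) = √((-22/3 - 37/3) - 2263/9) = √(-59/3 - 2263/9) = √(-2440/9) = 2*I*√610/3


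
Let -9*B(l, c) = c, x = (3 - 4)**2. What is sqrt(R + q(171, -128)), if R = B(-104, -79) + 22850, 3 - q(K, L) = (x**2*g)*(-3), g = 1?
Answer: sqrt(205783)/3 ≈ 151.21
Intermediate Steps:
x = 1 (x = (-1)**2 = 1)
B(l, c) = -c/9
q(K, L) = 6 (q(K, L) = 3 - 1**2*1*(-3) = 3 - 1*1*(-3) = 3 - (-3) = 3 - 1*(-3) = 3 + 3 = 6)
R = 205729/9 (R = -1/9*(-79) + 22850 = 79/9 + 22850 = 205729/9 ≈ 22859.)
sqrt(R + q(171, -128)) = sqrt(205729/9 + 6) = sqrt(205783/9) = sqrt(205783)/3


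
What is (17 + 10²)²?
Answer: 13689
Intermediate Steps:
(17 + 10²)² = (17 + 100)² = 117² = 13689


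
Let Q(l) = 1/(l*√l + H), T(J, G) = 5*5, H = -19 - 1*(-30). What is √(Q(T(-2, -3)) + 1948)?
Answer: √9007586/68 ≈ 44.136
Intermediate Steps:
H = 11 (H = -19 + 30 = 11)
T(J, G) = 25
Q(l) = 1/(11 + l^(3/2)) (Q(l) = 1/(l*√l + 11) = 1/(l^(3/2) + 11) = 1/(11 + l^(3/2)))
√(Q(T(-2, -3)) + 1948) = √(1/(11 + 25^(3/2)) + 1948) = √(1/(11 + 125) + 1948) = √(1/136 + 1948) = √(264929/136) = √9007586/68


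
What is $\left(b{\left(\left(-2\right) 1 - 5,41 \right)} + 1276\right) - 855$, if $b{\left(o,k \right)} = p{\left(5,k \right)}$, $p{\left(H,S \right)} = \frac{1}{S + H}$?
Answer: $\frac{19367}{46} \approx 421.02$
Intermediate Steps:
$p{\left(H,S \right)} = \frac{1}{H + S}$
$b{\left(o,k \right)} = \frac{1}{5 + k}$
$\left(b{\left(\left(-2\right) 1 - 5,41 \right)} + 1276\right) - 855 = \left(\frac{1}{5 + 41} + 1276\right) - 855 = \left(\frac{1}{46} + 1276\right) - 855 = \frac{58697}{46} - 855 = \frac{19367}{46}$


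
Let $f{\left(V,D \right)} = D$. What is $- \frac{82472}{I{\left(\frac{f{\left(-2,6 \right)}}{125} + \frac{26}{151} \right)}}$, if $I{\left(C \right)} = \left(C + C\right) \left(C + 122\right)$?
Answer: $- \frac{3672742328125}{2396875334} \approx -1532.3$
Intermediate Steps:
$I{\left(C \right)} = 2 C \left(122 + C\right)$
$- \frac{82472}{I{\left(\frac{f{\left(-2,6 \right)}}{125} + \frac{26}{151} \right)}} = - \frac{82472}{2 \left(\frac{6}{125} + \frac{26}{151}\right) \left(122 + \left(\frac{6}{125} + \frac{26}{151}\right)\right)} = - \frac{82472}{2 \cdot \frac{4156}{18875} \left(122 + \frac{4156}{18875}\right)} = - \frac{82472}{2 \cdot \frac{4156}{18875} \cdot \frac{2306906}{18875}} = - \frac{82472}{\frac{19175002672}{356265625}} = \left(-82472\right) \frac{356265625}{19175002672} = - \frac{3672742328125}{2396875334}$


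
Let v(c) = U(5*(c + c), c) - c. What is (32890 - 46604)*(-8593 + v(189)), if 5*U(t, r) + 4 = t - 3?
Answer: 576358278/5 ≈ 1.1527e+8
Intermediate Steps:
U(t, r) = -7/5 + t/5 (U(t, r) = -⅘ + (t - 3)/5 = -⅘ + (-3 + t)/5 = -⅘ + (-⅗ + t/5) = -7/5 + t/5)
v(c) = -7/5 + c (v(c) = (-7/5 + (5*(c + c))/5) - c = (-7/5 + (5*(2*c))/5) - c = (-7/5 + (10*c)/5) - c = (-7/5 + 2*c) - c = -7/5 + c)
(32890 - 46604)*(-8593 + v(189)) = (32890 - 46604)*(-8593 + (-7/5 + 189)) = -13714*(-8593 + 938/5) = -13714*(-42027/5) = 576358278/5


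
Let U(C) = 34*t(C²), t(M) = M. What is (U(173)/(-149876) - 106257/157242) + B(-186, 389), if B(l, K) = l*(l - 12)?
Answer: 36155927130393/981950083 ≈ 36821.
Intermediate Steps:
B(l, K) = l*(-12 + l)
U(C) = 34*C²
(U(173)/(-149876) - 106257/157242) + B(-186, 389) = ((34*173²)/(-149876) - 106257/157242) - 186*(-12 - 186) = ((34*29929)*(-1/149876) - 106257*1/157242) - 186*(-198) = (1017586*(-1/149876) - 35419/52414) + 36828 = (-508793/74938 - 35419/52414) + 36828 = -7330526331/981950083 + 36828 = 36155927130393/981950083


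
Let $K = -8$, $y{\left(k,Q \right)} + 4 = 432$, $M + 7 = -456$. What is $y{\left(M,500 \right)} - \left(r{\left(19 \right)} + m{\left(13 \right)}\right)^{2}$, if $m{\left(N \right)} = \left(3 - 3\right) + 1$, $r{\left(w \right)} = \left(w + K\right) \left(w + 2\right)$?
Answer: $-53396$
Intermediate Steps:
$M = -463$ ($M = -7 - 456 = -463$)
$y{\left(k,Q \right)} = 428$ ($y{\left(k,Q \right)} = -4 + 432 = 428$)
$r{\left(w \right)} = \left(-8 + w\right) \left(2 + w\right)$ ($r{\left(w \right)} = \left(w - 8\right) \left(w + 2\right) = \left(-8 + w\right) \left(2 + w\right)$)
$m{\left(N \right)} = 1$ ($m{\left(N \right)} = 0 + 1 = 1$)
$y{\left(M,500 \right)} - \left(r{\left(19 \right)} + m{\left(13 \right)}\right)^{2} = 428 - \left(\left(-16 + 19^{2} - 114\right) + 1\right)^{2} = 428 - \left(\left(-16 + 361 - 114\right) + 1\right)^{2} = 428 - \left(231 + 1\right)^{2} = 428 - 232^{2} = 428 - 53824 = -53396$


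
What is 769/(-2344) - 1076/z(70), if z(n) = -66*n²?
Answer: -30771557/94756200 ≈ -0.32474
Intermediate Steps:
769/(-2344) - 1076/z(70) = 769/(-2344) - 1076/((-66*70²)) = 769*(-1/2344) - 1076/((-66*4900)) = -769/2344 - 1076/(-323400) = -769/2344 - 1076*(-1/323400) = -769/2344 + 269/80850 = -30771557/94756200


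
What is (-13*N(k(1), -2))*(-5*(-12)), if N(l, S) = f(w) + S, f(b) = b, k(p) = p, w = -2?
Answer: 3120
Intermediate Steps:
N(l, S) = -2 + S
(-13*N(k(1), -2))*(-5*(-12)) = (-13*(-2 - 2))*(-5*(-12)) = -13*(-4)*60 = 52*60 = 3120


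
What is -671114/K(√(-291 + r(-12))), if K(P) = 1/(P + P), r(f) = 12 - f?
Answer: -1342228*I*√267 ≈ -2.1932e+7*I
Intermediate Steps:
K(P) = 1/(2*P)
-671114/K(√(-291 + r(-12))) = -671114*2*√(-291 + (12 - 1*(-12))) = -671114*2*√(-291 + (12 + 12)) = -671114*2*√(-291 + 24) = -671114*2*I*√267 = -1342228*I*√267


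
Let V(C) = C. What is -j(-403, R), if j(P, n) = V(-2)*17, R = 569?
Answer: 34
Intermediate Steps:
j(P, n) = -34 (j(P, n) = -2*17 = -34)
-j(-403, R) = -1*(-34) = 34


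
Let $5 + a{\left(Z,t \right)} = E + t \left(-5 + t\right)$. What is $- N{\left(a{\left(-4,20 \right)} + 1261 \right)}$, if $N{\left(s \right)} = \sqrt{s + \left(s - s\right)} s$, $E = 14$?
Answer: $- 1570 \sqrt{1570} \approx -62208.0$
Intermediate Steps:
$a{\left(Z,t \right)} = 9 + t \left(-5 + t\right)$ ($a{\left(Z,t \right)} = -5 + \left(14 + t \left(-5 + t\right)\right) = 9 + t \left(-5 + t\right)$)
$N{\left(s \right)} = s^{\frac{3}{2}}$ ($N{\left(s \right)} = \sqrt{s + 0} s = \sqrt{s} s = s^{\frac{3}{2}}$)
$- N{\left(a{\left(-4,20 \right)} + 1261 \right)} = - \left(\left(9 + 20^{2} - 100\right) + 1261\right)^{\frac{3}{2}} = - \left(\left(9 + 400 - 100\right) + 1261\right)^{\frac{3}{2}} = - \left(309 + 1261\right)^{\frac{3}{2}} = - 1570^{\frac{3}{2}} = - 1570 \sqrt{1570}$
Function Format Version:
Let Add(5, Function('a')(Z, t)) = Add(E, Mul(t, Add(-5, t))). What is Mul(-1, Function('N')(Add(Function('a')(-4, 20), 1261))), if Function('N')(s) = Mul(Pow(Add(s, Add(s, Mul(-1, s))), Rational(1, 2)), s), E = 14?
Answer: Mul(-1570, Pow(1570, Rational(1, 2))) ≈ -62208.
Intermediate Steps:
Function('a')(Z, t) = Add(9, Mul(t, Add(-5, t))) (Function('a')(Z, t) = Add(-5, Add(14, Mul(t, Add(-5, t)))) = Add(9, Mul(t, Add(-5, t))))
Function('N')(s) = Pow(s, Rational(3, 2)) (Function('N')(s) = Mul(Pow(Add(s, 0), Rational(1, 2)), s) = Mul(Pow(s, Rational(1, 2)), s) = Pow(s, Rational(3, 2)))
Mul(-1, Function('N')(Add(Function('a')(-4, 20), 1261))) = Mul(-1, Pow(Add(Add(9, Pow(20, 2), Mul(-5, 20)), 1261), Rational(3, 2))) = Mul(-1, Pow(Add(Add(9, 400, -100), 1261), Rational(3, 2))) = Mul(-1, Pow(Add(309, 1261), Rational(3, 2))) = Mul(-1, Pow(1570, Rational(3, 2))) = Mul(-1, Mul(1570, Pow(1570, Rational(1, 2)))) = Mul(-1570, Pow(1570, Rational(1, 2)))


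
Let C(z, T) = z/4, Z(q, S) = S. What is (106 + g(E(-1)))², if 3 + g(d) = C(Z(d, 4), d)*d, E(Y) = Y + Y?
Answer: 10201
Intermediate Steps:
C(z, T) = z/4
E(Y) = 2*Y
g(d) = -3 + d (g(d) = -3 + ((¼)*4)*d = -3 + 1*d = -3 + d)
(106 + g(E(-1)))² = (106 + (-3 + 2*(-1)))² = (106 + (-3 - 2))² = (106 - 5)² = 101² = 10201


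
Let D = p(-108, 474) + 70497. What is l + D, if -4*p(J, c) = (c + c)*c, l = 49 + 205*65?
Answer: -28467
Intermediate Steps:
l = 13374 (l = 49 + 13325 = 13374)
p(J, c) = -c²/2 (p(J, c) = -(c + c)*c/4 = -2*c*c/4 = -c²/2)
D = -41841 (D = -½*474² + 70497 = -½*224676 + 70497 = -112338 + 70497 = -41841)
l + D = 13374 - 41841 = -28467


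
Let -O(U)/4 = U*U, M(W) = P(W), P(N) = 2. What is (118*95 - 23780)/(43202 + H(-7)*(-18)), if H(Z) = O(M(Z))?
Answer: -1257/4349 ≈ -0.28903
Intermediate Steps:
M(W) = 2
O(U) = -4*U² (O(U) = -4*U*U = -4*U²)
H(Z) = -16 (H(Z) = -4*2² = -4*4 = -16)
(118*95 - 23780)/(43202 + H(-7)*(-18)) = (118*95 - 23780)/(43202 - 16*(-18)) = (11210 - 23780)/(43202 + 288) = -12570/43490 = -12570*1/43490 = -1257/4349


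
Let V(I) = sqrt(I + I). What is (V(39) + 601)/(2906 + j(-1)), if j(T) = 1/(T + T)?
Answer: 1202/5811 + 2*sqrt(78)/5811 ≈ 0.20989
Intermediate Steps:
j(T) = 1/(2*T)
V(I) = sqrt(2)*sqrt(I) (V(I) = sqrt(2*I) = sqrt(2)*sqrt(I))
(V(39) + 601)/(2906 + j(-1)) = (sqrt(2)*sqrt(39) + 601)/(2906 + (1/2)/(-1)) = (sqrt(78) + 601)/(2906 + (1/2)*(-1)) = (601 + sqrt(78))/(2906 - 1/2) = (601 + sqrt(78))/(5811/2) = (601 + sqrt(78))*(2/5811) = 1202/5811 + 2*sqrt(78)/5811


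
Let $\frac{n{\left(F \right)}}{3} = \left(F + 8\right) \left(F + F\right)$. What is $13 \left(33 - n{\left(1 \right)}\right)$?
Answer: $-273$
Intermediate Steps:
$n{\left(F \right)} = 6 F \left(8 + F\right)$ ($n{\left(F \right)} = 3 \left(F + 8\right) \left(F + F\right) = 3 \left(8 + F\right) 2 F = 3 \cdot 2 F \left(8 + F\right) = 6 F \left(8 + F\right)$)
$13 \left(33 - n{\left(1 \right)}\right) = 13 \left(33 - 6 \cdot 1 \left(8 + 1\right)\right) = 13 \left(33 - 6 \cdot 1 \cdot 9\right) = 13 \left(33 - 54\right) = 13 \left(-21\right) = -273$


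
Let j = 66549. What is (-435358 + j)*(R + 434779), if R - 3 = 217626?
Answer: -240613942072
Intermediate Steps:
R = 217629 (R = 3 + 217626 = 217629)
(-435358 + j)*(R + 434779) = (-435358 + 66549)*(217629 + 434779) = -368809*652408 = -240613942072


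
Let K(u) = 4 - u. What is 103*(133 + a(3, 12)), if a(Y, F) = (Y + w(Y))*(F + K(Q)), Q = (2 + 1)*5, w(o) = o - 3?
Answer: 14008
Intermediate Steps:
w(o) = -3 + o
Q = 15 (Q = 3*5 = 15)
a(Y, F) = (-11 + F)*(-3 + 2*Y) (a(Y, F) = (Y + (-3 + Y))*(F + (4 - 1*15)) = (-3 + 2*Y)*(F + (4 - 15)) = (-3 + 2*Y)*(F - 11) = (-3 + 2*Y)*(-11 + F) = (-11 + F)*(-3 + 2*Y))
103*(133 + a(3, 12)) = 103*(133 + (33 - 22*3 + 12*3 + 12*(-3 + 3))) = 103*(133 + (33 - 66 + 36 + 12*0)) = 103*(133 + (33 - 66 + 36 + 0)) = 103*(133 + 3) = 103*136 = 14008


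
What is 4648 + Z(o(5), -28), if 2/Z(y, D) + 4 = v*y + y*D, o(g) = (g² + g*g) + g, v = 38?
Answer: 1268905/273 ≈ 4648.0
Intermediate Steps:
o(g) = g + 2*g² (o(g) = (g² + g²) + g = 2*g² + g = g + 2*g²)
Z(y, D) = 2/(-4 + 38*y + D*y) (Z(y, D) = 2/(-4 + (38*y + y*D)) = 2/(-4 + (38*y + D*y)) = 2/(-4 + 38*y + D*y))
4648 + Z(o(5), -28) = 4648 + 2/(-4 + 38*(5*(1 + 2*5)) - 140*(1 + 2*5)) = 4648 + 2/(-4 + 38*(5*(1 + 10)) - 140*(1 + 10)) = 4648 + 2/(-4 + 38*(5*11) - 140*11) = 4648 + 2/(-4 + 38*55 - 28*55) = 4648 + 2/(-4 + 2090 - 1540) = 4648 + 2/546 = 4648 + 2*(1/546) = 4648 + 1/273 = 1268905/273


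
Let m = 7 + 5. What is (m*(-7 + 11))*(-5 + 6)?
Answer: 48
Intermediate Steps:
m = 12
(m*(-7 + 11))*(-5 + 6) = (12*(-7 + 11))*(-5 + 6) = (12*4)*1 = 48*1 = 48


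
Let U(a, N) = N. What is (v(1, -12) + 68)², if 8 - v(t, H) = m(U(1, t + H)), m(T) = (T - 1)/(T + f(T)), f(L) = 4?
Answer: 270400/49 ≈ 5518.4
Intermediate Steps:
m(T) = (-1 + T)/(4 + T) (m(T) = (T - 1)/(T + 4) = (-1 + T)/(4 + T))
v(t, H) = 8 - (-1 + H + t)/(4 + H + t) (v(t, H) = 8 - (-1 + (t + H))/(4 + (t + H)) = 8 - (-1 + (H + t))/(4 + (H + t)) = 8 - (-1 + H + t)/(4 + H + t))
(v(1, -12) + 68)² = ((33 + 7*(-12) + 7*1)/(4 - 12 + 1) + 68)² = ((33 - 84 + 7)/(-7) + 68)² = (-⅐*(-44) + 68)² = (44/7 + 68)² = (520/7)² = 270400/49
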